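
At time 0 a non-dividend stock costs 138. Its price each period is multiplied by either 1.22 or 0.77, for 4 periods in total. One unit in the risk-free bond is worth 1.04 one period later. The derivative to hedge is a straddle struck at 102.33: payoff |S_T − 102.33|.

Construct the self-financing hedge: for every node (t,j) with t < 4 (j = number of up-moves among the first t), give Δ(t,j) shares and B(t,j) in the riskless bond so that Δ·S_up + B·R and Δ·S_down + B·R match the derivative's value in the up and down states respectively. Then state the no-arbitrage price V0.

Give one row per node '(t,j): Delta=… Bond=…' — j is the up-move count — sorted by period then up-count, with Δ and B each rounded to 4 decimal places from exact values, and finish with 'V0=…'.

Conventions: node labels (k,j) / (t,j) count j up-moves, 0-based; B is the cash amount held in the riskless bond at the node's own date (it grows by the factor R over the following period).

(0,0): Delta=0.7380 Bond=-42.2793
(1,0): Delta=0.3518 Bond=-2.9332
(1,1): Delta=0.9005 Bond=-71.3286
(2,0): Delta=-0.3904 Bond=57.6833
(2,1): Delta=0.6642 Bond=-43.5397
(2,2): Delta=1.0000 Bond=-94.6098
(3,0): Delta=-1.0000 Bond=98.3942
(3,1): Delta=-0.1339 Bond=34.3882
(3,2): Delta=1.0000 Bond=-98.3942
(3,3): Delta=1.0000 Bond=-98.3942
V0=59.5711

Since d<R<u, set p* = (R−d)/(u−d) = 0.6000; price each node as the discounted p*-expectation of its children.
Payoffs at expiry: V(4,0)=53.8188, V(4,1)=25.4681, V(4,2)=19.4512, V(4,3)=90.6220, V(4,4)=203.3862
  t=3,j=0: stock 63.0016 → up 76.8619 (V=25.4681), down 48.5112 (V=53.8188). Price 35.3927; hedge Δ=-1.0000, bond B=98.3942.
  t=3,j=1: stock 99.8206 → up 121.7812 (V=19.4512), down 76.8619 (V=25.4681). Price 21.0173; hedge Δ=-0.1339, bond B=34.3882.
  t=3,j=2: stock 158.1574 → up 192.9520 (V=90.6220), down 121.7812 (V=19.4512). Price 59.7632; hedge Δ=1.0000, bond B=-98.3942.
  t=3,j=3: stock 250.5870 → up 305.7162 (V=203.3862), down 192.9520 (V=90.6220). Price 152.1928; hedge Δ=1.0000, bond B=-98.3942.
  t=2,j=0: stock 81.8202 → up 99.8206 (V=21.0173), down 63.0016 (V=35.3927). Price 25.7379; hedge Δ=-0.3904, bond B=57.6833.
  t=2,j=1: stock 129.6372 → up 158.1574 (V=59.7632), down 99.8206 (V=21.0173). Price 42.5623; hedge Δ=0.6642, bond B=-43.5397.
  t=2,j=2: stock 205.3992 → up 250.5870 (V=152.1928), down 158.1574 (V=59.7632). Price 110.7894; hedge Δ=1.0000, bond B=-94.6098.
  t=1,j=0: stock 106.2600 → up 129.6372 (V=42.5623), down 81.8202 (V=25.7379). Price 34.4544; hedge Δ=0.3518, bond B=-2.9332.
  t=1,j=1: stock 168.3600 → up 205.3992 (V=110.7894), down 129.6372 (V=42.5623). Price 80.2871; hedge Δ=0.9005, bond B=-71.3286.
  t=0,j=0: stock 138.0000 → up 168.3600 (V=80.2871), down 106.2600 (V=34.4544). Price 59.5711; hedge Δ=0.7380, bond B=-42.2793.
Verification: the root portfolio costs Δ(0,0)·S0 + B(0,0) = 59.5711, matching V0.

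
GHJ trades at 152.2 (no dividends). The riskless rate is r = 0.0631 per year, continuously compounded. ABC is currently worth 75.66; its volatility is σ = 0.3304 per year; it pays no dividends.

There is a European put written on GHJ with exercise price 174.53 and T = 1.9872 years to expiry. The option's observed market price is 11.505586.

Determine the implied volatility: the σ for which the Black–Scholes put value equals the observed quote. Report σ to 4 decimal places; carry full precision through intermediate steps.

At σ = 0.1233 the Black–Scholes value reproduces the quote:
σ√T = 0.1233·√1.9872 = 0.173814
d₁ = (ln(S/K) + (r+σ²/2)T) / (σ√T) = (ln(152.2/174.53) + (0.0631+0.1233²/2)·1.9872) / 0.173814 = (-0.136901 + 0.140498) / 0.173814 = 0.020693
d₂ = d₁ − σ√T = 0.020693 − 0.173814 = -0.153121
e^{−rT} = 0.882151
N(−d₁) = 0.491745,  N(−d₂) = 0.560848
V = K·e^{−rT}·N(−d₂) − S·N(−d₁) = 86.349223 − 74.843636 = 11.505586 (equal to the quote); since ∂V/∂σ > 0 for all σ, the implied volatility is unique

sigma = 0.1233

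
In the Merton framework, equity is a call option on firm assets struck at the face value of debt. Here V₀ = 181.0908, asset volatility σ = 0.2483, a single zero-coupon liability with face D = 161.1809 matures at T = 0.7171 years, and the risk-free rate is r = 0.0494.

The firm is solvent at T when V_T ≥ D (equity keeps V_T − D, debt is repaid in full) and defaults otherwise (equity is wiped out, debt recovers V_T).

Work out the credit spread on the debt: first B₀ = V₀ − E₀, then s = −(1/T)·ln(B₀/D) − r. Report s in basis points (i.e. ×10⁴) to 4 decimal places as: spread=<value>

spread=440.6180

With assets at 181.0908 and a single debt payment of 161.1809 at 0.7171 years:
d₁ = [ln(V₀/D) + (r + σ²/2)T] / (σ√T)
   = [ln(181.0908/161.1809) + (0.0494 + 0.5·0.2483²)·0.7171] / (0.2483·√0.7171)
   = [0.116471 + 0.057530] / 0.210265 = 0.827536
d₂ = d₁ − σ√T = 0.827536 − 0.210265 = 0.617271
N(d₁) = 0.796033,  N(d₂) = 0.731472,  e^(−rT) = 0.965195
E₀ = V₀·N(d₁) − D·e^(−rT)·N(d₂)
   = 181.0908·0.796033 − 161.1809·0.965195·0.731472 = 30.358430
B₀ = V₀ − E₀ = 181.0908 − 30.358430 = 150.732370
spread = −(1/T)·ln(B₀/D) − r = −(1/0.7171)·ln(150.732370/161.1809) − 0.0494 = 0.04406180
in basis points: 0.04406180 × 10⁴ = 440.6180 bp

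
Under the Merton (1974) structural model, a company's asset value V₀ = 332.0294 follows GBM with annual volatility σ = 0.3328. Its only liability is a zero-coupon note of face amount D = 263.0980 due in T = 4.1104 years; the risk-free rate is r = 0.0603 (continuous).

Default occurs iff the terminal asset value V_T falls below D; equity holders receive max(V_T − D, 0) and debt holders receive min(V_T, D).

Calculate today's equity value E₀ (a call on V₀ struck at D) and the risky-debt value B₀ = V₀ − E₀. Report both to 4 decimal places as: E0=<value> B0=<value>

Equity is a call on the firm's assets struck at D = 263.0980:
d₁ = [ln(V₀/D) + (r + σ²/2)T] / (σ√T)
   = [ln(332.0294/263.0980) + (0.0603 + 0.5·0.3328²)·4.1104] / (0.3328·√4.1104)
   = [0.232697 + 0.475483] / 0.674723 = 1.049586
d₂ = d₁ − σ√T = 1.049586 − 0.674723 = 0.374863
N(d₁) = 0.853046,  N(d₂) = 0.646119,  e^(−rT) = 0.780471
E₀ = V₀·N(d₁) − D·e^(−rT)·N(d₂)
   = 332.0294·0.853046 − 263.0980·0.780471·0.646119 = 150.561904
B₀ = V₀ − E₀ = 332.0294 − 150.561904 = 181.467496

E0=150.5619 B0=181.4675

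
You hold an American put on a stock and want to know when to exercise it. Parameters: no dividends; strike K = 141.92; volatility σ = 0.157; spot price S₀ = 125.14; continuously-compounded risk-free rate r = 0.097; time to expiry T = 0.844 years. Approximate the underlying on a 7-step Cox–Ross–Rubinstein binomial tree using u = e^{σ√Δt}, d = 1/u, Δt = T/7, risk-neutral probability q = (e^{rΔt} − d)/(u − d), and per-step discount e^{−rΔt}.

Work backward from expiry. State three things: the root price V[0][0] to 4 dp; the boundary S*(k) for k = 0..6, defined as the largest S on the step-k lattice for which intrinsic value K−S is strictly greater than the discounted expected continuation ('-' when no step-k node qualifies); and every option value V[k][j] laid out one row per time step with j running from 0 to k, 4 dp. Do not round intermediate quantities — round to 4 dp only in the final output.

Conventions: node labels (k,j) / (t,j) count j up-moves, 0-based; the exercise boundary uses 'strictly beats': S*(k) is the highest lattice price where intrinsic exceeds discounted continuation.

price = 16.7800
boundary = 125.1400 118.5005 125.1400 132.1515 125.1400 132.1515 125.1400
tree:
16.7800
23.4195 9.8281
29.7067 16.7800 5.2754
35.6603 23.4195 9.7685 2.3115
41.2981 29.7067 16.7800 4.8406 0.6302
46.6367 35.6603 23.4195 9.7685 1.5713 0.0000
51.6921 41.2981 29.7067 16.7800 3.9178 0.0000 0.0000
56.4793 46.6367 35.6603 23.4195 9.7685 0.0000 0.0000 0.0000

Δt=0.12057, u=1.05603, d=0.94694, q=0.59422, disc=e^(-rΔt)=0.98837
k=7 terminal: V=max(K-S,0) → 56.4793 46.6367 35.6603 23.4195 9.7685 0.0000 0.0000 0.0000
k=6: j=0 S=90.2279 intr=51.6921 cont=50.0420 V=51.6921[EX]; j=1 S=100.6219 intr=41.2981 cont=39.6479 V=41.2981[EX]; j=2 S=112.2133 intr=29.7067 cont=28.0565 V=29.7067[EX]; j=3 S=125.1400 intr=16.7800 cont=15.1299 V=16.7800[EX]; j=4 S=139.5558 intr=2.3642 cont=3.9178 V=3.9178[hold]; j=5 S=155.6323 intr=0.0000 cont=0.0000 V=0.0000[hold]; j=6 S=173.5607 intr=0.0000 cont=0.0000 V=0.0000[hold]  S*(6)=125.1400
k=5: j=0 S=95.2833 intr=46.6367 cont=44.9866 V=46.6367[EX]; j=1 S=106.2597 intr=35.6603 cont=34.0102 V=35.6603[EX]; j=2 S=118.5005 intr=23.4195 cont=21.7693 V=23.4195[EX]; j=3 S=132.1515 intr=9.7685 cont=9.0308 V=9.7685[EX]; j=4 S=147.3750 intr=0.0000 cont=1.5713 V=1.5713[hold]; j=5 S=164.3522 intr=0.0000 cont=0.0000 V=0.0000[hold]  S*(5)=132.1515
k=4: j=0 S=100.6219 intr=41.2981 cont=39.6479 V=41.2981[EX]; j=1 S=112.2133 intr=29.7067 cont=28.0565 V=29.7067[EX]; j=2 S=125.1400 intr=16.7800 cont=15.1299 V=16.7800[EX]; j=3 S=139.5558 intr=2.3642 cont=4.8406 V=4.8406[hold]; j=4 S=155.6323 intr=0.0000 cont=0.6302 V=0.6302[hold]  S*(4)=125.1400
k=3: j=0 S=106.2597 intr=35.6603 cont=34.0102 V=35.6603[EX]; j=1 S=118.5005 intr=23.4195 cont=21.7693 V=23.4195[EX]; j=2 S=132.1515 intr=9.7685 cont=9.5728 V=9.7685[EX]; j=3 S=147.3750 intr=0.0000 cont=2.3115 V=2.3115[hold]  S*(3)=132.1515
k=2: j=0 S=112.2133 intr=29.7067 cont=28.0565 V=29.7067[EX]; j=1 S=125.1400 intr=16.7800 cont=15.1299 V=16.7800[EX]; j=2 S=139.5558 intr=2.3642 cont=5.2754 V=5.2754[hold]  S*(2)=125.1400
k=1: j=0 S=118.5005 intr=23.4195 cont=21.7693 V=23.4195[EX]; j=1 S=132.1515 intr=9.7685 cont=9.8281 V=9.8281[hold]  S*(1)=118.5005
k=0: j=0 S=125.1400 intr=16.7800 cont=15.1649 V=16.7800[EX]  S*(0)=125.1400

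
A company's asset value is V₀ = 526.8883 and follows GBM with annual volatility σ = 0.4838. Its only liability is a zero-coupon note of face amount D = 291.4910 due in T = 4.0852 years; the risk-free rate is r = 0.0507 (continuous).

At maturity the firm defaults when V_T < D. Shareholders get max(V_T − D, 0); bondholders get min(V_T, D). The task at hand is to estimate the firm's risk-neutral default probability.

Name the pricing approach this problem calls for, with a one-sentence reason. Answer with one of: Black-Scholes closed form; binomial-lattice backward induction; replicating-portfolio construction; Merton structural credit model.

Key observation: the question is about default risk generated by asset-value dynamics against a debt face of 291.4910 — the structural framework prices exactly that.

framework: Merton structural credit model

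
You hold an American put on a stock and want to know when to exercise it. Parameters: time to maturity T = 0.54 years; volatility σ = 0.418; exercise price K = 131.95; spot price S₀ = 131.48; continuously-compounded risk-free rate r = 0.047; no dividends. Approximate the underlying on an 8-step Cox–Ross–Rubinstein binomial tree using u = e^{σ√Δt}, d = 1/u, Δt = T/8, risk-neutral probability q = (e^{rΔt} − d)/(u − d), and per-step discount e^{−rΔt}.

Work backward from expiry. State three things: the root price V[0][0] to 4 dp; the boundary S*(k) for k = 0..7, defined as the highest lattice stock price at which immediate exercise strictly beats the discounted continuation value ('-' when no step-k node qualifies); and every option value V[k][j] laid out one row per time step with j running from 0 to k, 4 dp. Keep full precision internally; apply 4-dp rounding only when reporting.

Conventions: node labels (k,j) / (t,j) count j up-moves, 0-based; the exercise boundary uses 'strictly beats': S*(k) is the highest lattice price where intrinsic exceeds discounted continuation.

Δt=0.06750, u=1.11472, d=0.89709, q=0.48748, disc=e^(-rΔt)=0.99683
k=8 terminal: V=max(K-S,0) → 76.7999 63.4210 46.7964 26.1389 0.4700 0.0000 0.0000 0.0000 0.0000
k=7: j=0 S=61.4767 intr=70.4733 cont=70.0554 V=70.4733[EX]; j=1 S=76.3904 intr=55.5596 cont=55.1417 V=55.5596[EX]; j=2 S=94.9220 intr=37.0280 cont=36.6100 V=37.0280[EX]; j=3 S=117.9493 intr=14.0007 cont=13.5827 V=14.0007[EX]; j=4 S=146.5628 intr=0.0000 cont=0.2401 V=0.2401[hold]; j=5 S=182.1178 intr=0.0000 cont=0.0000 V=0.0000[hold]; j=6 S=226.2980 intr=0.0000 cont=0.0000 V=0.0000[hold]; j=7 S=281.1960 intr=0.0000 cont=0.0000 V=0.0000[hold]  S*(7)=117.9493
k=6: j=0 S=68.5290 intr=63.4210 cont=63.0030 V=63.4210[EX]; j=1 S=85.1536 intr=46.7964 cont=46.3785 V=46.7964[EX]; j=2 S=105.8111 intr=26.1389 cont=25.7209 V=26.1389[EX]; j=3 S=131.4800 intr=0.4700 cont=7.2696 V=7.2696[hold]; j=4 S=163.3759 intr=0.0000 cont=0.1227 V=0.1227[hold]; j=5 S=203.0096 intr=0.0000 cont=0.0000 V=0.0000[hold]; j=6 S=252.2580 intr=0.0000 cont=0.0000 V=0.0000[hold]  S*(6)=105.8111
k=5: j=0 S=76.3904 intr=55.5596 cont=55.1417 V=55.5596[EX]; j=1 S=94.9220 intr=37.0280 cont=36.6100 V=37.0280[EX]; j=2 S=117.9493 intr=14.0007 cont=16.8869 V=16.8869[hold]; j=3 S=146.5628 intr=0.0000 cont=3.7736 V=3.7736[hold]; j=4 S=182.1178 intr=0.0000 cont=0.0627 V=0.0627[hold]; j=5 S=226.2980 intr=0.0000 cont=0.0000 V=0.0000[hold]  S*(5)=94.9220
k=4: j=0 S=85.1536 intr=46.7964 cont=46.3785 V=46.7964[EX]; j=1 S=105.8111 intr=26.1389 cont=27.1234 V=27.1234[hold]; j=2 S=131.4800 intr=0.4700 cont=10.4612 V=10.4612[hold]; j=3 S=163.3759 intr=0.0000 cont=1.9584 V=1.9584[hold]; j=4 S=203.0096 intr=0.0000 cont=0.0320 V=0.0320[hold]  S*(4)=85.1536
k=3: j=0 S=94.9220 intr=37.0280 cont=37.0884 V=37.0884[hold]; j=1 S=117.9493 intr=14.0007 cont=18.9408 V=18.9408[hold]; j=2 S=146.5628 intr=0.0000 cont=6.2963 V=6.2963[hold]; j=3 S=182.1178 intr=0.0000 cont=1.0161 V=1.0161[hold]  S*(3)=-
k=2: j=0 S=105.8111 intr=26.1389 cont=28.1524 V=28.1524[hold]; j=1 S=131.4800 intr=0.4700 cont=12.7364 V=12.7364[hold]; j=2 S=163.3759 intr=0.0000 cont=3.7105 V=3.7105[hold]  S*(2)=-
k=1: j=0 S=117.9493 intr=14.0007 cont=20.5721 V=20.5721[hold]; j=1 S=146.5628 intr=0.0000 cont=8.3101 V=8.3101[hold]  S*(1)=-
k=0: j=0 S=131.4800 intr=0.4700 cont=14.5484 V=14.5484[hold]  S*(0)=-

price = 14.5484
boundary = - - - - 85.1536 94.9220 105.8111 117.9493
tree:
14.5484
20.5721 8.3101
28.1524 12.7364 3.7105
37.0884 18.9408 6.2963 1.0161
46.7964 27.1234 10.4612 1.9584 0.0320
55.5596 37.0280 16.8869 3.7736 0.0627 0.0000
63.4210 46.7964 26.1389 7.2696 0.1227 0.0000 0.0000
70.4733 55.5596 37.0280 14.0007 0.2401 0.0000 0.0000 0.0000
76.7999 63.4210 46.7964 26.1389 0.4700 0.0000 0.0000 0.0000 0.0000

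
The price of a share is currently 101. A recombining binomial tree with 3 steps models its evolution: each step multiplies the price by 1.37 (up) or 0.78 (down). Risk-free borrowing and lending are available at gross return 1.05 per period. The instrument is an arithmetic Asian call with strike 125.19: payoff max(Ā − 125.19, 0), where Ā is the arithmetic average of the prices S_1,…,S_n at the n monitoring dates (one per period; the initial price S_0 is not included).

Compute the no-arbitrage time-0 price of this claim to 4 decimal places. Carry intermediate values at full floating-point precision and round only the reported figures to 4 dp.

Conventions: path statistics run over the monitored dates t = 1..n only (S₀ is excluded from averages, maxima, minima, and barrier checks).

price = 9.7385

Set p* = 0.4576 (from d < R < u); the path-dependent value is the discounted p*-expectation over all price paths.
Enumerate all 2^3 = 8 price paths (U = up ×1.37, D = down ×0.78); each path with k up-moves has probability p*^k·(1−p*)^(3−k).
DDD: Ā=62.7194, payoff=0.0000, prob=0.159549
UDD: Ā=110.1610, payoff=0.0000, prob=0.134619
DUD: Ā=90.2976, payoff=0.0000, prob=0.134619
UUD: Ā=158.5997, payoff=33.4097, prob=0.113585
DDU: Ā=74.8042, payoff=0.0000, prob=0.134619
UDU: Ā=131.3869, payoff=6.1969, prob=0.113585
DUU: Ā=111.5236, payoff=0.0000, prob=0.113585
UUU: Ā=195.8812, payoff=70.6912, prob=0.095837
Price = Σ prob·payoff / R^3 = 11.273586 / 1.157625 = 9.7385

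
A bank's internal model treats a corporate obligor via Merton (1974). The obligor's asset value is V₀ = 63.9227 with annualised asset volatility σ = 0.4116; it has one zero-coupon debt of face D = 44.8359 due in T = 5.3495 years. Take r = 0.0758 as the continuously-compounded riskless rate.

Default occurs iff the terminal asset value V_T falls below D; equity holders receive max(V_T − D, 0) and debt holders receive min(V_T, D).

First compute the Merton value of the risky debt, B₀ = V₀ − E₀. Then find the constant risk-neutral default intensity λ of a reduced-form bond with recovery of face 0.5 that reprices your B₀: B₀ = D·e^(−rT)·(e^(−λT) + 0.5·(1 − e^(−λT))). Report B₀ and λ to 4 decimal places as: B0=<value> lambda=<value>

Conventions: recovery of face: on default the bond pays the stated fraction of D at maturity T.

B0=25.1967 lambda=0.0705

Apply the equity-as-call identities (strike 44.8359, horizon 5.3495 years):
d₁ = [ln(V₀/D) + (r + σ²/2)T] / (σ√T)
   = [ln(63.9227/44.8359) + (0.0758 + 0.5·0.4116²)·5.3495] / (0.4116·√5.3495)
   = [0.354665 + 0.858634] / 0.951989 = 1.274488
d₂ = d₁ − σ√T = 1.274488 − 0.951989 = 0.322499
N(d₁) = 0.898755,  N(d₂) = 0.626463,  e^(−rT) = 0.666649
E₀ = V₀·N(d₁) − D·e^(−rT)·N(d₂)
   = 63.9227·0.898755 − 44.8359·0.666649·0.626463 = 38.725991
B₀ = V₀ − E₀ = 63.9227 − 38.725991 = 25.196709
e^(−λT) = (B₀·e^(rT)/D − 0.5)/(1 − 0.5) = (25.1967·1.500040/44.8359 − 0.5)/0.5 = 0.68597352
λ = −ln(0.68597352)/5.3495 = 0.070458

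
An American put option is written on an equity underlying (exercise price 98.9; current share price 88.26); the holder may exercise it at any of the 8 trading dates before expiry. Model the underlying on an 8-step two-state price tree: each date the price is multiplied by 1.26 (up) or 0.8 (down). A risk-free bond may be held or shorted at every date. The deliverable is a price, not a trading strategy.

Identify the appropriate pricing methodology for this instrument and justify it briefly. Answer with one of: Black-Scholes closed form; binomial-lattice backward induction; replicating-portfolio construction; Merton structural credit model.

framework: binomial-lattice backward induction

Key observation: the put (strike 98.9 on spot 88.26) is American-style on a 8-step discrete price model, so the early-exercise decision at every node requires stepwise backward valuation — a closed form cannot price the exercise right.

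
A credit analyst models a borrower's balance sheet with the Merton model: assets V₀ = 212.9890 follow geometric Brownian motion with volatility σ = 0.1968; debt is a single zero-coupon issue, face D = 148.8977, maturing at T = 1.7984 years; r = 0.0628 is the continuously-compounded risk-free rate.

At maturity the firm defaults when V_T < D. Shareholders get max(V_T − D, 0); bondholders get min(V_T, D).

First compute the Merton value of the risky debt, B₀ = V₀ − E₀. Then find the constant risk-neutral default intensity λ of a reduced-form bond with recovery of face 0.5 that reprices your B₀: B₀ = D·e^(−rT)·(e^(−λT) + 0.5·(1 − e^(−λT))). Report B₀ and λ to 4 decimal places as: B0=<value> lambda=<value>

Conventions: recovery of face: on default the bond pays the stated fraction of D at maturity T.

B0=132.3410 lambda=0.0055

Work the structural quantities from V₀ = 212.9890 against face 148.8977:
d₁ = [ln(V₀/D) + (r + σ²/2)T] / (σ√T)
   = [ln(212.9890/148.8977) + (0.0628 + 0.5·0.1968²)·1.7984] / (0.1968·√1.7984)
   = [0.357981 + 0.147766] / 0.263918 = 1.916306
d₂ = d₁ − σ√T = 1.916306 − 0.263918 = 1.652389
N(d₁) = 0.972337,  N(d₂) = 0.950772,  e^(−rT) = 0.893205
E₀ = V₀·N(d₁) − D·e^(−rT)·N(d₂)
   = 212.9890·0.972337 − 148.8977·0.893205·0.950772 = 80.648038
B₀ = V₀ − E₀ = 212.9890 − 80.648038 = 132.340962
e^(−λT) = (B₀·e^(rT)/D − 0.5)/(1 − 0.5) = (132.3410·1.119564/148.8977 − 0.5)/0.5 = 0.99014825
λ = −ln(0.99014825)/1.7984 = 0.005505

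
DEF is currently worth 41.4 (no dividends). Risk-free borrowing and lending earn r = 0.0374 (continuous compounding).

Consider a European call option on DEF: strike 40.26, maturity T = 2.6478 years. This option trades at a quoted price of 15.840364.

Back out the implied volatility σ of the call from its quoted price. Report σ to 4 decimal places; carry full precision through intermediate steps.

sigma = 0.5410

At σ = 0.5410 the Black–Scholes value reproduces the quote:
σ√T = 0.541·√2.6478 = 0.880319
d₁ = (ln(S/K) + (r+σ²/2)T) / (σ√T) = (ln(41.4/40.26) + (0.0374+0.541²/2)·2.6478) / 0.880319 = (0.027922 + 0.486508) / 0.880319 = 0.584369
d₂ = d₁ − σ√T = 0.584369 − 0.880319 = -0.295950
e^{−rT} = 0.905718
N(d₁) = 0.720514,  N(d₂) = 0.383634
V = S·N(d₁) − K·e^{−rT}·N(d₂) = 29.829273 − 13.988909 = 15.840364 (the quoted price), and the Black–Scholes price is strictly increasing in σ, so σ is unique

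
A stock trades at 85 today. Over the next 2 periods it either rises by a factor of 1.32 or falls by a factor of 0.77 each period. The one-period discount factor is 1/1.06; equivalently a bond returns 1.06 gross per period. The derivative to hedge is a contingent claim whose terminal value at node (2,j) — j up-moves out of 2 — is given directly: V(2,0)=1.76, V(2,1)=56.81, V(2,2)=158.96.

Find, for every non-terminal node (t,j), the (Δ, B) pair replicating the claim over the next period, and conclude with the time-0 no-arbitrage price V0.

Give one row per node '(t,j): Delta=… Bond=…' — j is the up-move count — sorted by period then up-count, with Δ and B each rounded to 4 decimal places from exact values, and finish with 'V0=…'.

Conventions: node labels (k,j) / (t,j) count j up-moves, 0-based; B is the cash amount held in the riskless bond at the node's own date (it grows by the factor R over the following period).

(0,0): Delta=1.6120 Bond=-72.1360
(1,0): Delta=1.5293 Bond=-71.0472
(1,1): Delta=1.6553 Bond=-81.3208
V0=64.8872

Risk-neutral probability p* = (R−d)/(u−d) = (1.06−0.77)/(1.32−0.77) = 0.5273.
Terminal payoffs: V(2,0)=1.7600, V(2,1)=56.8100, V(2,2)=158.9600
  t=1,j=0: stock 65.4500 → up 86.3940 (V=56.8100), down 50.3965 (V=1.7600). Price 29.0437; hedge Δ=1.5293, bond B=-71.0472.
  t=1,j=1: stock 112.2000 → up 148.1040 (V=158.9600), down 86.3940 (V=56.8100). Price 104.4065; hedge Δ=1.6553, bond B=-81.3208.
  t=0,j=0: stock 85.0000 → up 112.2000 (V=104.4065), down 65.4500 (V=29.0437). Price 64.8872; hedge Δ=1.6120, bond B=-72.1360.
As a check, the time-0 holding Δ(0,0)·S0 + B(0,0) comes to 64.8872 — exactly V0.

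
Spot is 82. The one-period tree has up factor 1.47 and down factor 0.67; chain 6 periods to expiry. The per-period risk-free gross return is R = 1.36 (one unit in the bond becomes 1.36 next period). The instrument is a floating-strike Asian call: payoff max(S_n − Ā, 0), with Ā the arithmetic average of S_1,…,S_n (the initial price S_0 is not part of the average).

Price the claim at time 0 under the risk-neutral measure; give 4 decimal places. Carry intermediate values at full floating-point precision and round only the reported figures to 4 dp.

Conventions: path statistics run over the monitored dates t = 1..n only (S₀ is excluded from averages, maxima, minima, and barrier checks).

Set p* = 0.8625 (from d < R < u); the path-dependent value is the discounted p*-expectation over all price paths.
Enumerate all 2^6 = 64 price paths (U = up ×1.47, D = down ×0.67); each path with k up-moves has probability p*^k·(1−p*)^(6−k).
DDDDDD: Ā=25.2375, payoff=0.0000, prob=0.000007
UDDDDD: Ā=55.3718, payoff=0.0000, prob=0.000042
DUDDDD: Ā=44.4385, payoff=0.0000, prob=0.000042
UUDDDD: Ā=97.4993, payoff=0.0000, prob=0.000266
DDUDDD: Ā=37.1131, payoff=0.0000, prob=0.000042
UDUDDD: Ā=81.4273, payoff=0.0000, prob=0.000266
DUUDDD: Ā=70.4940, payoff=0.0000, prob=0.000266
UUUDDD: Ā=154.6659, payoff=0.0000, prob=0.001668
DDDUDD: Ā=32.2052, payoff=0.0000, prob=0.000042
UDDUDD: Ā=70.6591, payoff=0.0000, prob=0.000266
DUDUDD: Ā=59.7257, payoff=0.0000, prob=0.000266
UUDUDD: Ā=131.0400, payoff=0.0000, prob=0.001668
DDUUDD: Ā=52.4004, payoff=0.0000, prob=0.000266
UDUUDD: Ā=114.9680, payoff=0.0000, prob=0.001668
DUUUDD: Ā=104.0347, payoff=0.0000, prob=0.001668
UUUUDD: Ā=228.2552, payoff=0.0000, prob=0.010463
DDDDUD: Ā=28.9168, payoff=0.0000, prob=0.000042
UDDDUD: Ā=63.4443, payoff=0.0000, prob=0.000266
DUDDUD: Ā=52.5110, payoff=0.0000, prob=0.000266
UUDDUD: Ā=115.2107, payoff=0.0000, prob=0.001668
DDUDUD: Ā=45.1857, payoff=0.0000, prob=0.000266
UDUDUD: Ā=99.1387, payoff=0.0000, prob=0.001668
DUUDUD: Ā=88.2054, payoff=0.0000, prob=0.001668
UUUDUD: Ā=193.5253, payoff=0.0000, prob=0.010463
DDDUUD: Ā=40.2777, payoff=0.0000, prob=0.000266
UDDUUD: Ā=88.3705, payoff=0.0000, prob=0.001668
DUDUUD: Ā=77.4371, payoff=0.9041, prob=0.001668
UUDUUD: Ā=169.8994, payoff=1.9835, prob=0.010463
DDUUUD: Ā=70.1118, payoff=8.2294, prob=0.001668
UDUUUD: Ā=153.8274, payoff=18.0555, prob=0.010463
DUUUUD: Ā=142.8941, payoff=28.9889, prob=0.010463
UUUUUD: Ā=313.5139, payoff=63.6024, prob=0.065629
DDDDDU: Ā=26.7136, payoff=0.0000, prob=0.000042
UDDDDU: Ā=58.6105, payoff=0.0000, prob=0.000266
DUDDDU: Ā=47.6771, payoff=0.0000, prob=0.000266
UUDDDU: Ā=104.6051, payoff=0.0000, prob=0.001668
DDUDDU: Ā=40.3518, payoff=0.0000, prob=0.000266
UDUDDU: Ā=88.5331, payoff=0.0000, prob=0.001668
DUUDDU: Ā=77.5997, payoff=0.7415, prob=0.001668
UUUDDU: Ā=170.2562, payoff=1.6268, prob=0.010463
DDDUDU: Ā=35.4438, payoff=0.2627, prob=0.000266
UDDUDU: Ā=77.7648, payoff=0.5764, prob=0.001668
DUDUDU: Ā=66.8315, payoff=11.5097, prob=0.001668
UUDUDU: Ā=146.6303, payoff=25.2526, prob=0.010463
DDUUDU: Ā=59.5062, payoff=18.8350, prob=0.001668
UDUUDU: Ā=130.5583, payoff=41.3246, prob=0.010463
DUUUDU: Ā=119.6250, payoff=52.2580, prob=0.010463
UUUUDU: Ā=262.4608, payoff=114.6555, prob=0.065629
DDDDUU: Ā=32.1555, payoff=3.5510, prob=0.000266
UDDDUU: Ā=70.5501, payoff=7.7911, prob=0.001668
DUDDUU: Ā=59.6168, payoff=18.7244, prob=0.001668
UUDDUU: Ā=130.8010, payoff=41.0819, prob=0.010463
DDUDUU: Ā=52.2915, payoff=26.0498, prob=0.001668
UDUDUU: Ā=114.7290, payoff=57.1539, prob=0.010463
DUUDUU: Ā=103.7957, payoff=68.0873, prob=0.010463
UUUDUU: Ā=227.7308, payoff=149.3855, prob=0.065629
DDDUUU: Ā=47.3835, payoff=30.9577, prob=0.001668
UDDUUU: Ā=103.9608, payoff=67.9222, prob=0.010463
DUDUUU: Ā=93.0274, payoff=78.8555, prob=0.010463
UUDUUU: Ā=204.1050, payoff=173.0113, prob=0.065629
DDUUUU: Ā=85.7021, payoff=86.1808, prob=0.010463
UDUUUU: Ā=188.0330, payoff=189.0833, prob=0.065629
DUUUUU: Ā=177.0996, payoff=200.0167, prob=0.065629
UUUUUU: Ā=388.5619, payoff=438.8426, prob=0.411675
Price = Σ prob·payoff / R^6 = 245.213846 / 6.327519 = 38.7536

price = 38.7536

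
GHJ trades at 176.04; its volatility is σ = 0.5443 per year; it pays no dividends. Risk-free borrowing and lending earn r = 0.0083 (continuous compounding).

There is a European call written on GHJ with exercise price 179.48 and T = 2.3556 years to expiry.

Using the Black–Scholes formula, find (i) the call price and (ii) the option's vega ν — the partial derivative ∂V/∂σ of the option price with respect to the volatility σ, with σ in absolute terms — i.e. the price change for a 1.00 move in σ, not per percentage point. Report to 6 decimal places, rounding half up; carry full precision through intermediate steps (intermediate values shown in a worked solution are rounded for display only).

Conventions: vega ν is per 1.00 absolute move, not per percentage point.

price = 57.018831
ν = 98.774202

σ√T = 0.5443·√2.3556 = 0.835390
d₁ = (ln(S/K) + (r+σ²/2)T) / (σ√T) = (ln(176.04/179.48) + (0.0083+0.5443²/2)·2.3556) / 0.835390 = (-0.019353 + 0.368489) / 0.835390 = 0.417933
d₂ = d₁ − σ√T = 0.417933 − 0.835390 = -0.417457
e^{−rT} = 0.980638
N(d₁) = 0.662002,  N(d₂) = 0.338172
Call price V = S·N(d₁) − K·e^{−rT}·N(d₂) = 116.538822 − 59.519991 = 57.018831
φ(d₁) = (1/√(2π))·e^{−d₁²/2} = 0.365579
ν = S·φ(d₁)·√T = 98.774202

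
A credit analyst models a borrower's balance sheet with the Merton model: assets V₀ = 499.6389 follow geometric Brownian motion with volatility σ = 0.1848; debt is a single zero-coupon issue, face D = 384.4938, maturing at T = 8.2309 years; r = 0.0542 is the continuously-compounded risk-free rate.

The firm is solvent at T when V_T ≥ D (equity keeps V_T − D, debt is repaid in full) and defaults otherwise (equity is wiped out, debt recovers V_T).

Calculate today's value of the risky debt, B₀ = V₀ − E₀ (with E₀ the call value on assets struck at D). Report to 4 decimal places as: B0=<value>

B0=238.4631

Work the structural quantities from V₀ = 499.6389 against face 384.4938:
d₁ = [ln(V₀/D) + (r + σ²/2)T] / (σ√T)
   = [ln(499.6389/384.4938) + (0.0542 + 0.5·0.1848²)·8.2309] / (0.1848·√8.2309)
   = [0.261958 + 0.586662] / 0.530183 = 1.600617
d₂ = d₁ − σ√T = 1.600617 − 0.530183 = 1.070434
N(d₁) = 0.945269,  N(d₂) = 0.857788,  e^(−rT) = 0.640110
E₀ = V₀·N(d₁) − D·e^(−rT)·N(d₂)
   = 499.6389·0.945269 − 384.4938·0.640110·0.857788 = 261.175764
B₀ = V₀ − E₀ = 499.6389 − 261.175764 = 238.463136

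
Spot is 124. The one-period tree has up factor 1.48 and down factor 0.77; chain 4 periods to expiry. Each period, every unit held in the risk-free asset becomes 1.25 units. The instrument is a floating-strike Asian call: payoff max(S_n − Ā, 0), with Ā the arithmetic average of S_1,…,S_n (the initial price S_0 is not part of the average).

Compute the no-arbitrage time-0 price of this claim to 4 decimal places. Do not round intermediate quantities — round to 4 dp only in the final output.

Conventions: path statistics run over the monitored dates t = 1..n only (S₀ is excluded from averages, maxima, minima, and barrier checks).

Under the martingale measure an up-move has probability p* = 0.6761; value the claim as the probability-weighted average of per-path payoffs, discounted 4 periods at R = 1.25.
Enumerate all 2^4 = 16 price paths (U = up ×1.48, D = down ×0.77); each path with k up-moves has probability p*^k·(1−p*)^(4−k).
DDDD: Ā=67.2999, payoff=0.0000, prob=0.011012
UDDD: Ā=129.3556, payoff=0.0000, prob=0.022982
DUDD: Ā=107.3456, payoff=0.0000, prob=0.022982
UUDD: Ā=206.3266, payoff=0.0000, prob=0.047963
DDUD: Ā=90.3979, payoff=0.0000, prob=0.022982
UDUD: Ā=173.7518, payoff=0.0000, prob=0.047963
DUUD: Ā=151.7418, payoff=9.2956, prob=0.047963
UUUD: Ā=291.6595, payoff=17.8668, prob=0.100096
DDDU: Ā=77.3482, payoff=6.4348, prob=0.022982
UDDU: Ā=148.6692, payoff=12.3681, prob=0.047963
DUDU: Ā=126.6592, payoff=34.3781, prob=0.047963
UUDU: Ā=243.4488, payoff=66.0775, prob=0.100096
DDUU: Ā=109.7115, payoff=51.3258, prob=0.047963
UDUU: Ā=210.8740, payoff=98.6523, prob=0.100096
DUUU: Ā=188.8640, payoff=120.6623, prob=0.100096
UUUU: Ā=363.0114, payoff=231.9223, prob=0.208897
Price = Σ prob·payoff / R^4 = 84.100436 / 2.441406 = 34.4475

price = 34.4475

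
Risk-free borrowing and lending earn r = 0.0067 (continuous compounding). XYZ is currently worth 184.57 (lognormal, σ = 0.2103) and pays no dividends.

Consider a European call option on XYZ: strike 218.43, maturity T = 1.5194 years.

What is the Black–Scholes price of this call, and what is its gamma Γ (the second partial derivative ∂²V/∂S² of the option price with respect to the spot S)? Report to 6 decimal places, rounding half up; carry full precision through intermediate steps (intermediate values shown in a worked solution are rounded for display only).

price = 8.547526
Γ = 0.007428

σ√T = 0.2103·√1.5194 = 0.259224
d₁ = (ln(S/K) + (r+σ²/2)T) / (σ√T) = (ln(184.57/218.43) + (0.0067+0.2103²/2)·1.5194) / 0.259224 = (-0.168437 + 0.043779) / 0.259224 = -0.480890
d₂ = d₁ − σ√T = -0.480890 − 0.259224 = -0.740114
e^{−rT} = 0.989872
N(d₁) = 0.315297,  N(d₂) = 0.229615
Call price V = S·N(d₁) − K·e^{−rT}·N(d₂) = 58.194431 − 49.646905 = 8.547526
φ(d₁) = (1/√(2π))·e^{−d₁²/2} = 0.355381
Γ = φ(d₁) / (S·σ·√T) = 0.007428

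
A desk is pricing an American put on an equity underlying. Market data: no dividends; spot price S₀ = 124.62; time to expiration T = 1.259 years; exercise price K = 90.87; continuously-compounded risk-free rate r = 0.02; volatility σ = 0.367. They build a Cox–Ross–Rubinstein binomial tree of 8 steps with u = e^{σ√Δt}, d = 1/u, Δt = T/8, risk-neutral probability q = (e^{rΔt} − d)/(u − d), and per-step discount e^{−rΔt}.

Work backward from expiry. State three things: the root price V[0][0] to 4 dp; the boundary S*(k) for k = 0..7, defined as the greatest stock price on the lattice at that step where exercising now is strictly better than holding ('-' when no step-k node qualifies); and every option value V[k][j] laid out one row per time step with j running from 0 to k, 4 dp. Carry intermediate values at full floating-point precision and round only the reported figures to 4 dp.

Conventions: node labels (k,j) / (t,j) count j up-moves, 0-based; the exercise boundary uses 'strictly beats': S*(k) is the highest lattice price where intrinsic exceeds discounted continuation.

params: Δt=0.15737 u=1.15672 d=0.86451 q=0.47445 e^(-rΔt)=0.99686
t_8 payoffs: 51.9876 38.8450 21.2602 0.0000 0.0000 0.0000 0.0000 0.0000 0.0000
t_7: node(7,0) S=44.9762 payoff=45.8938 vs cont=45.6082 → 45.8938 [stop]  node(7,1) S=60.1785 payoff=30.6915 vs cont=30.4059 → 30.6915 [stop]  node(7,2) S=80.5193 payoff=10.3507 vs cont=11.1381 → 11.1381 [wait]  node(7,3) S=107.7354 payoff=0.0000 vs cont=0.0000 → 0.0000 [wait]  node(7,4) S=144.1508 payoff=0.0000 vs cont=0.0000 → 0.0000 [wait]  node(7,5) S=192.8748 payoff=0.0000 vs cont=0.0000 → 0.0000 [wait]  node(7,6) S=258.0680 payoff=0.0000 vs cont=0.0000 → 0.0000 [wait]  node(7,7) S=345.2969 payoff=0.0000 vs cont=0.0000 → 0.0000 [wait]  ⇒ S*(7)=60.1785
t_6: node(6,0) S=52.0250 payoff=38.8450 vs cont=38.5594 → 38.8450 [stop]  node(6,1) S=69.6098 payoff=21.2602 vs cont=21.3470 → 21.3470 [wait]  node(6,2) S=93.1385 payoff=0.0000 vs cont=5.8352 → 5.8352 [wait]  node(6,3) S=124.6200 payoff=0.0000 vs cont=0.0000 → 0.0000 [wait]  node(6,4) S=166.7425 payoff=0.0000 vs cont=0.0000 → 0.0000 [wait]  node(6,5) S=223.1027 payoff=0.0000 vs cont=0.0000 → 0.0000 [wait]  node(6,6) S=298.5131 payoff=0.0000 vs cont=0.0000 → 0.0000 [wait]  ⇒ S*(6)=52.0250
t_5: node(5,0) S=60.1785 payoff=30.6915 vs cont=30.4470 → 30.6915 [stop]  node(5,1) S=80.5193 payoff=10.3507 vs cont=13.9434 → 13.9434 [wait]  node(5,2) S=107.7354 payoff=0.0000 vs cont=3.0570 → 3.0570 [wait]  node(5,3) S=144.1508 payoff=0.0000 vs cont=0.0000 → 0.0000 [wait]  node(5,4) S=192.8748 payoff=0.0000 vs cont=0.0000 → 0.0000 [wait]  node(5,5) S=258.0680 payoff=0.0000 vs cont=0.0000 → 0.0000 [wait]  ⇒ S*(5)=60.1785
t_4: node(4,0) S=69.6098 payoff=21.2602 vs cont=22.6738 → 22.6738 [wait]  node(4,1) S=93.1385 payoff=0.0000 vs cont=8.7507 → 8.7507 [wait]  node(4,2) S=124.6200 payoff=0.0000 vs cont=1.6015 → 1.6015 [wait]  node(4,3) S=166.7425 payoff=0.0000 vs cont=0.0000 → 0.0000 [wait]  node(4,4) S=223.1027 payoff=0.0000 vs cont=0.0000 → 0.0000 [wait]  ⇒ S*(4)=-
t_3: node(3,0) S=80.5193 payoff=10.3507 vs cont=16.0174 → 16.0174 [wait]  node(3,1) S=107.7354 payoff=0.0000 vs cont=5.3419 → 5.3419 [wait]  node(3,2) S=144.1508 payoff=0.0000 vs cont=0.8390 → 0.8390 [wait]  node(3,3) S=192.8748 payoff=0.0000 vs cont=0.0000 → 0.0000 [wait]  ⇒ S*(3)=-
t_2: node(2,0) S=93.1385 payoff=0.0000 vs cont=10.9180 → 10.9180 [wait]  node(2,1) S=124.6200 payoff=0.0000 vs cont=3.1954 → 3.1954 [wait]  node(2,2) S=166.7425 payoff=0.0000 vs cont=0.4396 → 0.4396 [wait]  ⇒ S*(2)=-
t_1: node(1,0) S=107.7354 payoff=0.0000 vs cont=7.2312 → 7.2312 [wait]  node(1,1) S=144.1508 payoff=0.0000 vs cont=1.8820 → 1.8820 [wait]  ⇒ S*(1)=-
t_0: node(0,0) S=124.6200 payoff=0.0000 vs cont=4.6785 → 4.6785 [wait]  ⇒ S*(0)=-

price = 4.6785
boundary = - - - - - 60.1785 52.0250 60.1785
tree:
4.6785
7.2312 1.8820
10.9180 3.1954 0.4396
16.0174 5.3419 0.8390 0.0000
22.6738 8.7507 1.6015 0.0000 0.0000
30.6915 13.9434 3.0570 0.0000 0.0000 0.0000
38.8450 21.3470 5.8352 0.0000 0.0000 0.0000 0.0000
45.8938 30.6915 11.1381 0.0000 0.0000 0.0000 0.0000 0.0000
51.9876 38.8450 21.2602 0.0000 0.0000 0.0000 0.0000 0.0000 0.0000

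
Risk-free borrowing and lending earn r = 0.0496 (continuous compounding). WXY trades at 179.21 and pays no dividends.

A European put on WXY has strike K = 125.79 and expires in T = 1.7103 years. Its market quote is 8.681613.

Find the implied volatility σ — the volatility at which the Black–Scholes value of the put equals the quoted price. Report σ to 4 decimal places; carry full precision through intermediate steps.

At σ = 0.4079 the Black–Scholes value reproduces the quote:
σ√T = 0.4079·√1.7103 = 0.533445
d₁ = (ln(S/K) + (r+σ²/2)T) / (σ√T) = (ln(179.21/125.79) + (0.0496+0.4079²/2)·1.7103) / 0.533445 = (0.353944 + 0.227113) / 0.533445 = 1.089254
d₂ = d₁ − σ√T = 1.089254 − 0.533445 = 0.555809
e^{−rT} = 0.918668
N(−d₁) = 0.138021,  N(−d₂) = 0.289171
V = K·e^{−rT}·N(−d₂) − S·N(−d₁) = 33.416356 − 24.734743 = 8.681613 (the quoted price), and the Black–Scholes price is strictly increasing in σ, so σ is unique

sigma = 0.4079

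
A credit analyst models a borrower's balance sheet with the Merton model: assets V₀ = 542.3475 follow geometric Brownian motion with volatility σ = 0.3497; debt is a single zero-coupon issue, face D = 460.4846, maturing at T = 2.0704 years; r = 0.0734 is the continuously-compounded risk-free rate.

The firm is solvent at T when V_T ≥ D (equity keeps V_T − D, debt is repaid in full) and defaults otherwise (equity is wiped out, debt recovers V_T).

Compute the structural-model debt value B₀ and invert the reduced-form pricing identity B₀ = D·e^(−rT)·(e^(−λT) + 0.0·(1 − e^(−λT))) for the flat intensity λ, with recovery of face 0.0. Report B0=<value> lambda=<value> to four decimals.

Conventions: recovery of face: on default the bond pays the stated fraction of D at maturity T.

B0=358.6057 lambda=0.0474

With assets at 542.3475 and a single debt payment of 460.4846 at 2.0704 years:
d₁ = [ln(V₀/D) + (r + σ²/2)T] / (σ√T)
   = [ln(542.3475/460.4846) + (0.0734 + 0.5·0.3497²)·2.0704] / (0.3497·√2.0704)
   = [0.163628 + 0.278562] / 0.503179 = 0.878791
d₂ = d₁ − σ√T = 0.878791 − 0.503179 = 0.375612
N(d₁) = 0.810243,  N(d₂) = 0.646397,  e^(−rT) = 0.859016
E₀ = V₀·N(d₁) − D·e^(−rT)·N(d₂)
   = 542.3475·0.810243 − 460.4846·0.859016·0.646397 = 183.741775
B₀ = V₀ − E₀ = 542.3475 − 183.741775 = 358.605725
e^(−λT) = (B₀·e^(rT)/D − 0)/(1 − 0) = (358.6057·1.164122/460.4846 − 0)/1 = 0.90656858
λ = −ln(0.90656858)/2.0704 = 0.047377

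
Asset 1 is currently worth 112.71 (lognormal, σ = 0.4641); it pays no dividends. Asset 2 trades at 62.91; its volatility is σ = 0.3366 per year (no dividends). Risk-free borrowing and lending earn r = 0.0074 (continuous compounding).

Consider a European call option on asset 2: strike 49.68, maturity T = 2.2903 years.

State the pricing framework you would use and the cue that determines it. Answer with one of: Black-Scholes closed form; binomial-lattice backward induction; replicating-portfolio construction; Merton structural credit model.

framework: Black-Scholes closed form

Key observation: with asset 2 following a GBM at constant σ and r, the European call struck at 49.68 prices in closed form — nothing here needs a stepwise model or a balance sheet.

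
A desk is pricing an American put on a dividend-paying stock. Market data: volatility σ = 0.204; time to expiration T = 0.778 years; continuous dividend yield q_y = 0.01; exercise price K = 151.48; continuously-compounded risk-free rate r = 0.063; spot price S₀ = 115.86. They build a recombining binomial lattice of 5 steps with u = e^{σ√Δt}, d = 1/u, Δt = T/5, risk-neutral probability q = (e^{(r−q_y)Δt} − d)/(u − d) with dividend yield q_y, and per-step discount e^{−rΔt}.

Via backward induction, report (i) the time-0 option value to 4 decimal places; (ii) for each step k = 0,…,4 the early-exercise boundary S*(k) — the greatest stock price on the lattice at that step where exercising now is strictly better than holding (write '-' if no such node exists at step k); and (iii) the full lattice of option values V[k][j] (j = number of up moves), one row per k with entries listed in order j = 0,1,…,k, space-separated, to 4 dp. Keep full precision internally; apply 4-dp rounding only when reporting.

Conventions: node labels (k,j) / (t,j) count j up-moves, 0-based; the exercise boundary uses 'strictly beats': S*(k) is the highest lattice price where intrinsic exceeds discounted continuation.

Δt=0.15560, u=1.08380, d=0.92268, q=0.53129, disc=e^(-rΔt)=0.99025
k=5 terminal: V=max(K-S,0) → 73.9991 60.4698 44.5780 25.9113 3.9852 0.0000
k=4: j=0 S=83.9735 intr=67.5065 cont=66.1593 V=67.5065[EX]; j=1 S=98.6366 intr=52.8434 cont=51.5191 V=52.8434[EX]; j=2 S=115.8600 intr=35.6200 cont=34.3225 V=35.6200[EX]; j=3 S=136.0909 intr=15.3891 cont=14.1230 V=15.3891[EX]; j=4 S=159.8544 intr=0.0000 cont=1.8497 V=1.8497[hold]  S*(4)=136.0909
k=3: j=0 S=91.0102 intr=60.4698 cont=59.1336 V=60.4698[EX]; j=1 S=106.9020 intr=44.5780 cont=43.2666 V=44.5780[EX]; j=2 S=125.5687 intr=25.9113 cont=24.6289 V=25.9113[EX]; j=3 S=147.4948 intr=3.9852 cont=8.1158 V=8.1158[hold]  S*(3)=125.5687
k=2: j=0 S=98.6366 intr=52.8434 cont=51.5191 V=52.8434[EX]; j=1 S=115.8600 intr=35.6200 cont=34.3225 V=35.6200[EX]; j=2 S=136.0909 intr=15.3891 cont=16.2962 V=16.2962[hold]  S*(2)=115.8600
k=1: j=0 S=106.9020 intr=44.5780 cont=43.2666 V=44.5780[EX]; j=1 S=125.5687 intr=25.9113 cont=25.1061 V=25.9113[EX]  S*(1)=125.5687
k=0: j=0 S=115.8600 intr=35.6200 cont=34.3225 V=35.6200[EX]  S*(0)=115.8600

price = 35.6200
boundary = 115.8600 125.5687 115.8600 125.5687 136.0909
tree:
35.6200
44.5780 25.9113
52.8434 35.6200 16.2962
60.4698 44.5780 25.9113 8.1158
67.5065 52.8434 35.6200 15.3891 1.8497
73.9991 60.4698 44.5780 25.9113 3.9852 0.0000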